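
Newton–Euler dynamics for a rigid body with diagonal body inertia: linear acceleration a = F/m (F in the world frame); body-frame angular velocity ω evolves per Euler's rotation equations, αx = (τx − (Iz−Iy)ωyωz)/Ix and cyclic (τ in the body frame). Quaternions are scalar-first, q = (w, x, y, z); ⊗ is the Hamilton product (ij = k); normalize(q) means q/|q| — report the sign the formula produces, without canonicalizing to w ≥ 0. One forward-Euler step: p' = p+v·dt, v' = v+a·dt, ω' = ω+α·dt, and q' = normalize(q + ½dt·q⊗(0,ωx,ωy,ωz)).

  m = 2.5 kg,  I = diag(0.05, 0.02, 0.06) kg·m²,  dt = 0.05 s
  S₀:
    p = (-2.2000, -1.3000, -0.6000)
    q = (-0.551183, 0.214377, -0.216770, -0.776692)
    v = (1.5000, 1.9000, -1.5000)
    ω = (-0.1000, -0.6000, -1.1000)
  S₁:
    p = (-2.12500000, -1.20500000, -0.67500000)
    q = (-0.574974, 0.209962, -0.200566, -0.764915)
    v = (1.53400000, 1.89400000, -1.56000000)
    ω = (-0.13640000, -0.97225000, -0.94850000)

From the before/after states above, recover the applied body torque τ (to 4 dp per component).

rate change Δω = (-0.03640000, -0.37225000, 0.15150000)
precession coupling = (0.0264, -0.0011, -0.0018)
applied torque τ = (-0.0100, -0.1500, 0.1800)

τ = (-0.0100, -0.1500, 0.1800)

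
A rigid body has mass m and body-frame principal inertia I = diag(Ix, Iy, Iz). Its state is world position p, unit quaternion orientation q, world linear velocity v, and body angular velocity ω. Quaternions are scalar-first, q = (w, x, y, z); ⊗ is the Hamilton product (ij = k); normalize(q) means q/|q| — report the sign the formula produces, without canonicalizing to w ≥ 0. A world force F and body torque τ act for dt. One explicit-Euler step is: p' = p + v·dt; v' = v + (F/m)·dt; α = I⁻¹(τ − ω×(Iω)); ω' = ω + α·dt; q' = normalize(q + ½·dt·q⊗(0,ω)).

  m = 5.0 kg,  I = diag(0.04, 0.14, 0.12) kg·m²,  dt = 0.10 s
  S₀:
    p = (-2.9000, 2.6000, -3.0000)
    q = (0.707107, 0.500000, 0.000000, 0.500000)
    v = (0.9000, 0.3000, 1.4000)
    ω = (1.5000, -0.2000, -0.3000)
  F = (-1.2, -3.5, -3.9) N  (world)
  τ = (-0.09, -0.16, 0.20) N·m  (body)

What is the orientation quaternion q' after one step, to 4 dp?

q' = (0.6751, 0.5564, 0.0378, 0.4830)

2q̇ = q⊗(0,ω) = (-0.6000000, 1.1606605, 0.7585786, -0.3121321)
q' = normalize(q + ½dt·q⊗(0,ω)) = (0.6751, 0.5564, 0.0378, 0.4830)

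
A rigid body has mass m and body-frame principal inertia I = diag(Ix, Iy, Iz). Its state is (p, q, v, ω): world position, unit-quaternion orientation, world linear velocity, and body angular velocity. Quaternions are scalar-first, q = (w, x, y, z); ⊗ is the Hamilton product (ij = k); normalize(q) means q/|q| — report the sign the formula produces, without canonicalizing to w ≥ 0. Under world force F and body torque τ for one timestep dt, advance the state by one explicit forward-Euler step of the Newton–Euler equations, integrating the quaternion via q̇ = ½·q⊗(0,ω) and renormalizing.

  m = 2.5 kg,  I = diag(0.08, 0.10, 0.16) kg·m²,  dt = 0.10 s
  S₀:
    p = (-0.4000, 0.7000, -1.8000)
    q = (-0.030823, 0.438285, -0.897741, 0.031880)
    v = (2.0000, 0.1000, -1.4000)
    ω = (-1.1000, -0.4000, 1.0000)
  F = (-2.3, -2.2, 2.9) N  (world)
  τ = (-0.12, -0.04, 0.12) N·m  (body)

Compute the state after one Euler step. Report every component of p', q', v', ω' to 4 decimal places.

p' = (-0.2000, 0.7100, -1.9400)
q' = (-0.0262, 0.3946, -0.9181, -0.0277)
v' = (1.9080, 0.0120, -1.2840)
ω' = (-1.2200, -0.5280, 1.0695)

ω×(Iω) gyroscopic = (-0.0240, 0.0880, 0.0088)
(τ − ω×Iω)/I = (-1.2000, -1.2800, 0.6950)
ω' = ω + α·dt = (-1.2200, -0.5280, 1.0695)
Hamilton product q⊗(0,ω) = (0.0911371, -0.8510837, -0.4610238, -1.1936521)
q' = normalize(q + ½dt·q⊗(0,ω)) = (-0.0262, 0.3946, -0.9181, -0.0277)
p' = p + v·dt = (-0.2000, 0.7100, -1.9400)
new velocity v' = (1.9080, 0.0120, -1.2840)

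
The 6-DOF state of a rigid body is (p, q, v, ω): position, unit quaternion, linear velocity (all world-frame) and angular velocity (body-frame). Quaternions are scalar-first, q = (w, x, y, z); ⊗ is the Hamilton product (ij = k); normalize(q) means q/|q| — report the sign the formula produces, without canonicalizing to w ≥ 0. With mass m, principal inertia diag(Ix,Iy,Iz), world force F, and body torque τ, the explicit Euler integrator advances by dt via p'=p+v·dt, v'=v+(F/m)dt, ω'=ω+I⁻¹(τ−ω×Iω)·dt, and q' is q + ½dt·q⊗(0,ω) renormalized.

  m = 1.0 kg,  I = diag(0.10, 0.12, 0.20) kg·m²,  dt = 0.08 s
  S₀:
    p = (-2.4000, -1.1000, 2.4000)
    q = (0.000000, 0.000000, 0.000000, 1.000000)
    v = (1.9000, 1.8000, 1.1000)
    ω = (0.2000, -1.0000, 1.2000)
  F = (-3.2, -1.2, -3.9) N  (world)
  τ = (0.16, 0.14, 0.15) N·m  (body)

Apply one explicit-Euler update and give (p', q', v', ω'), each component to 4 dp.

a = F/m = (-3.2000, -1.2000, -3.9000)
p + v·dt = (-2.2480, -0.9560, 2.4880)
new velocity v' = (1.6440, 1.7040, 0.7880)
angular accel α = (2.5600, 1.3667, 0.7700)
ω + α·dt = (0.4048, -0.8907, 1.2616)
q⊗(0,ω) = (-1.2000000, 1.0000000, 0.2000000, 0.0000000)
q' = normalize(q + ½dt·q⊗(0,ω)) = (-0.0479, 0.0399, 0.0080, 0.9980)

p' = (-2.2480, -0.9560, 2.4880)
q' = (-0.0479, 0.0399, 0.0080, 0.9980)
v' = (1.6440, 1.7040, 0.7880)
ω' = (0.4048, -0.8907, 1.2616)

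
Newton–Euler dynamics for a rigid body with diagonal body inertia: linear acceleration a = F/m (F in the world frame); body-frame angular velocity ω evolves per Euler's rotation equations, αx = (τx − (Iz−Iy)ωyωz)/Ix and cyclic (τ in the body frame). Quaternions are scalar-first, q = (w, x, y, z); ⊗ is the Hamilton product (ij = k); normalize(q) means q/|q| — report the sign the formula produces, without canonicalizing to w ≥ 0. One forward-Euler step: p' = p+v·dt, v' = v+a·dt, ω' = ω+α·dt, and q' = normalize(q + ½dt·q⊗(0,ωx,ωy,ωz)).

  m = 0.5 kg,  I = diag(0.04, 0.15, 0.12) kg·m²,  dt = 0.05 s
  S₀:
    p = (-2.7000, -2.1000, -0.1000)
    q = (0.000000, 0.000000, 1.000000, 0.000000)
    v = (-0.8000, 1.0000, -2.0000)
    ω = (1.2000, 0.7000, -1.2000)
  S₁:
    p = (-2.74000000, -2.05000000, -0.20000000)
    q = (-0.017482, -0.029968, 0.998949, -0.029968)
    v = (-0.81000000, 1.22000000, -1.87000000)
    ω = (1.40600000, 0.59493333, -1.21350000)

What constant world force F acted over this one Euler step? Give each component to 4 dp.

F = (-0.1000, 2.2000, 1.3000)

v₁ − v₀ = (-0.01000000, 0.22000000, 0.13000000)
m·(v₁−v₀)/dt = (-0.1000, 2.2000, 1.3000)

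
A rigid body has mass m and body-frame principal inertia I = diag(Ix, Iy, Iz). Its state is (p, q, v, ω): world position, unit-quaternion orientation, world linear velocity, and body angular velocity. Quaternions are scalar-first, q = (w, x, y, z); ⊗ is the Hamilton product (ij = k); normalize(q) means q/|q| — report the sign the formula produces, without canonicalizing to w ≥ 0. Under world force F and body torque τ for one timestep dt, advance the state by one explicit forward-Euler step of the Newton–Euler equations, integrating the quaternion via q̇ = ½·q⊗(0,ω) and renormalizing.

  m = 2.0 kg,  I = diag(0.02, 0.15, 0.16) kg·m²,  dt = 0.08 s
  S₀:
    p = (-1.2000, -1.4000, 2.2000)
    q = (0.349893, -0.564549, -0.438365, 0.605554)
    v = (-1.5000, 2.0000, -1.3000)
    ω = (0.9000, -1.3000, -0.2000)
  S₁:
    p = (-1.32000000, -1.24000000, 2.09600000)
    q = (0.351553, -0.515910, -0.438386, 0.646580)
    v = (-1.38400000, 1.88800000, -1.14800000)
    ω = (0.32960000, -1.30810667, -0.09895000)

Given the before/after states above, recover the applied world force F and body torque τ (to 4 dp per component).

Δω = ω₁−ω₀ = (-0.57040000, -0.00810667, 0.10105000)
gyro term ω₀×Iω₀ = (0.0026, 0.0252, -0.1521)
I·α + gyro = (-0.1400, 0.0100, 0.0500)
velocity change Δv = (0.11600000, -0.11200000, 0.15200000)
m·(v₁−v₀)/dt = (2.9000, -2.8000, 3.8000)

F = (2.9000, -2.8000, 3.8000)
τ = (-0.1400, 0.0100, 0.0500)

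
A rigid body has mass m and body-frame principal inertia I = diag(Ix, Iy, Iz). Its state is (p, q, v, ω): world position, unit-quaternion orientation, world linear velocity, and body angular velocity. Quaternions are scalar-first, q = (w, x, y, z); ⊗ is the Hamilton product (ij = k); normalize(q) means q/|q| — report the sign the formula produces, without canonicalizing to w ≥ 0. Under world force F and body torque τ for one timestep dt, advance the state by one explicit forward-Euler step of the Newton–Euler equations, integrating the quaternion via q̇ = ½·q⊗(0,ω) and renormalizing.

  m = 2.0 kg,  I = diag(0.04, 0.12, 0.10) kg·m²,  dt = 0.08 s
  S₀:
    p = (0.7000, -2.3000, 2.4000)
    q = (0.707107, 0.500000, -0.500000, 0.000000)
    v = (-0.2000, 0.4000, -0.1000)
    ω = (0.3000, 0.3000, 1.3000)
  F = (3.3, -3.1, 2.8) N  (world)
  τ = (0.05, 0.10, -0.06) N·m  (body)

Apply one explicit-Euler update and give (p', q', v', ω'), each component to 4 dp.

precession coupling ω×(Iω) = (-0.0078, -0.0234, 0.0072)
angular accel α = (1.4450, 1.0283, -0.6720)
ω' = ω + α·dt = (0.4156, 0.3823, 1.2462)
Hamilton product q⊗(0,ω) = (0.0000000, -0.4378679, -0.4378679, 1.2192391)
q' = normalize(q + ½dt·q⊗(0,ω)) = (0.7061, 0.4818, -0.5167, 0.0487)
p' = p + v·dt = (0.6840, -2.2680, 2.3920)
new velocity v' = (-0.0680, 0.2760, 0.0120)

p' = (0.6840, -2.2680, 2.3920)
q' = (0.7061, 0.4818, -0.5167, 0.0487)
v' = (-0.0680, 0.2760, 0.0120)
ω' = (0.4156, 0.3823, 1.2462)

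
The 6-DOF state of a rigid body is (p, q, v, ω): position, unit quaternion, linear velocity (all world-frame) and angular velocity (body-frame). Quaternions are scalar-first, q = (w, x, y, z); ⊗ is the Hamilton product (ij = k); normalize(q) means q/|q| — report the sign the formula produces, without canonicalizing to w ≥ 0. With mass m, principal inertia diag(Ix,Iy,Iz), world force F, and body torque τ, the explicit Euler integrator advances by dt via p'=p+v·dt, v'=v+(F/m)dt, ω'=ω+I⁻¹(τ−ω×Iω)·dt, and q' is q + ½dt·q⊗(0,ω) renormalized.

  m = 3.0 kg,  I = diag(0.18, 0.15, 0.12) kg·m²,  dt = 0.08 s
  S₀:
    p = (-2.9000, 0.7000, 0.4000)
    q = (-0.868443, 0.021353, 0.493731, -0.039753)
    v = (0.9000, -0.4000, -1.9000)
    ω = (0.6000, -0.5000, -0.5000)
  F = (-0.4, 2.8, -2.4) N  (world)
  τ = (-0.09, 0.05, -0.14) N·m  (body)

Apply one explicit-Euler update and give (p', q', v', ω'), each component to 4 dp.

a = F/m = (-0.1333, 0.9333, -0.8000)
p' = p + v·dt = (-2.8280, 0.6680, 0.2480)
v' = v + a·dt = (0.8893, -0.3253, -1.9640)
ω×(Iω) gyroscopic = (-0.0075, -0.0180, 0.0090)
α = I⁻¹(τ − ω×Iω) = (-0.4583, 0.4533, -1.2417)
ω + α·dt = (0.5633, -0.4637, -0.5993)
Hamilton product q⊗(0,ω) = (0.2141772, -0.7878078, 0.4210462, 0.1273064)
q' = normalize(q + ½dt·q⊗(0,ω)) = (-0.8593, -0.0102, 0.5102, -0.0346)

p' = (-2.8280, 0.6680, 0.2480)
q' = (-0.8593, -0.0102, 0.5102, -0.0346)
v' = (0.8893, -0.3253, -1.9640)
ω' = (0.5633, -0.4637, -0.5993)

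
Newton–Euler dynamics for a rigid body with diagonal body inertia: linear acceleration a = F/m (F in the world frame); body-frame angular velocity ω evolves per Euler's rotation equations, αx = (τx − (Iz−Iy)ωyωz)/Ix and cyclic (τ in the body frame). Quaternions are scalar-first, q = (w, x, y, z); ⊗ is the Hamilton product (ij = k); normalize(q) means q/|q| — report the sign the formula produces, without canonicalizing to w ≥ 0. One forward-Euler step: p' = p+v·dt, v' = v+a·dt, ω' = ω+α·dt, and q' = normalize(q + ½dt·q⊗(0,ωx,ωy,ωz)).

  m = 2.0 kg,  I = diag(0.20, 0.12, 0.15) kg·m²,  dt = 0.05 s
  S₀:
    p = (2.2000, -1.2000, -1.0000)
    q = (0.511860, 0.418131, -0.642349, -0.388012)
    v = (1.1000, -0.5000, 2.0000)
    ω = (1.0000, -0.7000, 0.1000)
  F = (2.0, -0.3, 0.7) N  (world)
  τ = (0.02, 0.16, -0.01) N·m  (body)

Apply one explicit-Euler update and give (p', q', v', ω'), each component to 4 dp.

p' = (2.2550, -1.2250, -0.9000)
q' = (0.4909, 0.4223, -0.6617, -0.3778)
v' = (1.1500, -0.5075, 2.0175)
ω' = (1.0055, -0.6354, 0.0780)

new position p' = (2.2550, -1.2250, -0.9000)
v + (F/m)dt = (1.1500, -0.5075, 2.0175)
α = I⁻¹(τ − ω×Iω) = (0.1105, 1.2917, -0.4400)
ω' = ω + α·dt = (1.0055, -0.6354, 0.0780)
2q̇ = q⊗(0,ω) = (-0.8289741, 0.1760167, -0.7881271, 0.4008433)
updated quaternion q' = (0.4909, 0.4223, -0.6617, -0.3778)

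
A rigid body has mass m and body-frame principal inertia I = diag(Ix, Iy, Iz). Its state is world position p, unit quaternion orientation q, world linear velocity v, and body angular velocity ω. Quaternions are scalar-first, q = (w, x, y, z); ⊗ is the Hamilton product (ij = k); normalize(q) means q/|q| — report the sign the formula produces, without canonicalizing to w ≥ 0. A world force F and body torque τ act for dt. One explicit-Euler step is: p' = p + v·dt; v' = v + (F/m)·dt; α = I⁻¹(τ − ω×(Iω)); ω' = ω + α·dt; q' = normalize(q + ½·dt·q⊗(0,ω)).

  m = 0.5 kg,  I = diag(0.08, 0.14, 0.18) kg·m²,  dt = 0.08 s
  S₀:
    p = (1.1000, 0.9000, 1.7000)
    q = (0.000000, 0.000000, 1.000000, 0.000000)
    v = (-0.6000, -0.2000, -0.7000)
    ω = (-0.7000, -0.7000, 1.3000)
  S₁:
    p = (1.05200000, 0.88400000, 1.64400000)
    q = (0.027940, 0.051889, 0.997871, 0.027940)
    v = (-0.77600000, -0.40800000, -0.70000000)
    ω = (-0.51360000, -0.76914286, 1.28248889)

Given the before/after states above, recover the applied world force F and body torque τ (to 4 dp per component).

rate change Δω = (0.18640000, -0.06914286, -0.01751111)
gyro term ω₀×Iω₀ = (-0.0364, 0.0910, 0.0294)
applied torque τ = (0.1500, -0.0300, -0.0100)
velocity change Δv = (-0.17600000, -0.20800000, 0.00000000)
F = m·Δv/dt = (-1.1000, -1.3000, 0.0000)

F = (-1.1000, -1.3000, 0.0000)
τ = (0.1500, -0.0300, -0.0100)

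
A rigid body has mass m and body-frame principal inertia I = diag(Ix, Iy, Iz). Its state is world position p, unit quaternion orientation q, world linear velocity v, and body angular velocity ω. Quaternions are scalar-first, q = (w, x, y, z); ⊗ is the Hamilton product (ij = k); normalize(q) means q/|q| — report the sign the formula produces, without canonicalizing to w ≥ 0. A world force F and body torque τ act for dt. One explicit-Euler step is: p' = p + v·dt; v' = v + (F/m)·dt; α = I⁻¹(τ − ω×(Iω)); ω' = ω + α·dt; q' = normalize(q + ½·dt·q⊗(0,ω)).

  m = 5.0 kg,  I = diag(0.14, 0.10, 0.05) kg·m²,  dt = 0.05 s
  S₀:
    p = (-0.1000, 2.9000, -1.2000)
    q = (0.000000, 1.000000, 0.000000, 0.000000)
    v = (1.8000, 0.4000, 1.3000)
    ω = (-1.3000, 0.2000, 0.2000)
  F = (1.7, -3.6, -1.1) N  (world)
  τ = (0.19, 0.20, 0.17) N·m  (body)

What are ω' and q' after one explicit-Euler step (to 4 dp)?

α = I⁻¹(τ − ω×Iω) = (1.3714, 2.2340, 3.1920)
new body rate ω' = (-1.2314, 0.3117, 0.3596)
2q̇ = q⊗(0,ω) = (1.3000000, 0.0000000, -0.2000000, 0.2000000)
updated quaternion q' = (0.0325, 0.9994, -0.0050, 0.0050)

ω' = (-1.2314, 0.3117, 0.3596)
q' = (0.0325, 0.9994, -0.0050, 0.0050)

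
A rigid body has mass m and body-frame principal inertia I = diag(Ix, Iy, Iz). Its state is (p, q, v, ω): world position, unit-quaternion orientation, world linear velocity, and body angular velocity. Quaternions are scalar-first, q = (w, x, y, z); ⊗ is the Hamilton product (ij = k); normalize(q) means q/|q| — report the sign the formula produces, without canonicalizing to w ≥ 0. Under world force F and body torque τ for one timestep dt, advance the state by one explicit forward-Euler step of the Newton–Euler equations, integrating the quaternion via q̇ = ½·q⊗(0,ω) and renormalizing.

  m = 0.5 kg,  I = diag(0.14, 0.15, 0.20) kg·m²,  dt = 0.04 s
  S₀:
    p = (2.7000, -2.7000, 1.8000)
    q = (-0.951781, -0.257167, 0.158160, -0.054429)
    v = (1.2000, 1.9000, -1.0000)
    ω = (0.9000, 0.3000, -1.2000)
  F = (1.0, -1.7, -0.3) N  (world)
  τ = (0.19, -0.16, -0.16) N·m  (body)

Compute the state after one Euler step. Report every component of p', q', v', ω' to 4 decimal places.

p' = (2.7480, -2.6240, 1.7600)
q' = (-0.9490, -0.2776, 0.1452, -0.0360)
v' = (1.2800, 1.7640, -1.0240)
ω' = (0.9594, 0.2401, -1.2325)

a = (2.0000, -3.4000, -0.6000)
new position p' = (2.7480, -2.6240, 1.7600)
v' = v + a·dt = (1.2800, 1.7640, -1.0240)
(τ − ω×Iω)/I = (1.4857, -1.4987, -0.8135)
ω' = ω + α·dt = (0.9594, 0.2401, -1.2325)
q⊗(0,ω) = (0.1186875, -1.0300662, -0.6431208, 0.9226431)
q + ½dt·q⊗(0,ω), renormalized = (-0.9490, -0.2776, 0.1452, -0.0360)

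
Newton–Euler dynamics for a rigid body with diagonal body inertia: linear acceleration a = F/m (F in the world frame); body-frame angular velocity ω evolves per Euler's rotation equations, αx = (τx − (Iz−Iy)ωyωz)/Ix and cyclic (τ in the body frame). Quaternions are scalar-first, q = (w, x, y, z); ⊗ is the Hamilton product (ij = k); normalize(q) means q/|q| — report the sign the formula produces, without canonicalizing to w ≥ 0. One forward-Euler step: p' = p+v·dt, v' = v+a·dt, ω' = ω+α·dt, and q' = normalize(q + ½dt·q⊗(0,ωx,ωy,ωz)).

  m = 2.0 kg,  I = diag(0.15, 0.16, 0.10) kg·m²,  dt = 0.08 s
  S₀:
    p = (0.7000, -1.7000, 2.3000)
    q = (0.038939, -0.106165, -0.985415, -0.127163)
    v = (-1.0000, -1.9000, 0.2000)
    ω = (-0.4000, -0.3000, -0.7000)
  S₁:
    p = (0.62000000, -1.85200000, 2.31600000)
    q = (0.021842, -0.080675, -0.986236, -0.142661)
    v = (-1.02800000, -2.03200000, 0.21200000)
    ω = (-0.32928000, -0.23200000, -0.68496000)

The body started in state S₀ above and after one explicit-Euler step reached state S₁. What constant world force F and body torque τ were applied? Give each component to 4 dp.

F = (-0.7000, -3.3000, 0.3000)
τ = (0.1200, 0.1500, 0.0200)

Δω = ω₁−ω₀ = (0.07072000, 0.06800000, 0.01504000)
gyro term ω₀×Iω₀ = (-0.0126, 0.0140, 0.0012)
τ = I·(Δω/dt) + ω₀×(Iω₀) = (0.1200, 0.1500, 0.0200)
Δv = v₁−v₀ = (-0.02800000, -0.13200000, 0.01200000)
F = m·Δv/dt = (-0.7000, -3.3000, 0.3000)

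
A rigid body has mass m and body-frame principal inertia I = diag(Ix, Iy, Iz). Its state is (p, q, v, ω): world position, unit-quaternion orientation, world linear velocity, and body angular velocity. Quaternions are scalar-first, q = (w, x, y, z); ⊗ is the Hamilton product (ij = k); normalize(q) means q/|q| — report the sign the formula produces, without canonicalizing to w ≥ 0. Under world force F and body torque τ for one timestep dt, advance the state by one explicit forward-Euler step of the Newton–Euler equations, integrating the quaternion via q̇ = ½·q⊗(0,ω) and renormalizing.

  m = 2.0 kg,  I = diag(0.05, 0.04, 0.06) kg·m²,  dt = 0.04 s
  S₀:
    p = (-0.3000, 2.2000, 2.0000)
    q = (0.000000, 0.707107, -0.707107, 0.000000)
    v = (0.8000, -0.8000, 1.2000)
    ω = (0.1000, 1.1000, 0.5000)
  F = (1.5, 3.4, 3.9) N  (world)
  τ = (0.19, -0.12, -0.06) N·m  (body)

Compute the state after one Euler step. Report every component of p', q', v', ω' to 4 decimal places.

ω×(Iω) gyroscopic = (0.0110, -0.0005, -0.0011)
(τ − ω×Iω)/I = (3.5800, -2.9875, -0.9817)
new body rate ω' = (0.2432, 0.9805, 0.4607)
Hamilton product q⊗(0,ω) = (0.7071070, -0.3535535, -0.3535535, 0.8485284)
q' = normalize(q + ½dt·q⊗(0,ω)) = (0.0141, 0.6998, -0.7140, 0.0170)
linear accel F/m = (0.7500, 1.7000, 1.9500)
p + v·dt = (-0.2680, 2.1680, 2.0480)
v + (F/m)dt = (0.8300, -0.7320, 1.2780)

p' = (-0.2680, 2.1680, 2.0480)
q' = (0.0141, 0.6998, -0.7140, 0.0170)
v' = (0.8300, -0.7320, 1.2780)
ω' = (0.2432, 0.9805, 0.4607)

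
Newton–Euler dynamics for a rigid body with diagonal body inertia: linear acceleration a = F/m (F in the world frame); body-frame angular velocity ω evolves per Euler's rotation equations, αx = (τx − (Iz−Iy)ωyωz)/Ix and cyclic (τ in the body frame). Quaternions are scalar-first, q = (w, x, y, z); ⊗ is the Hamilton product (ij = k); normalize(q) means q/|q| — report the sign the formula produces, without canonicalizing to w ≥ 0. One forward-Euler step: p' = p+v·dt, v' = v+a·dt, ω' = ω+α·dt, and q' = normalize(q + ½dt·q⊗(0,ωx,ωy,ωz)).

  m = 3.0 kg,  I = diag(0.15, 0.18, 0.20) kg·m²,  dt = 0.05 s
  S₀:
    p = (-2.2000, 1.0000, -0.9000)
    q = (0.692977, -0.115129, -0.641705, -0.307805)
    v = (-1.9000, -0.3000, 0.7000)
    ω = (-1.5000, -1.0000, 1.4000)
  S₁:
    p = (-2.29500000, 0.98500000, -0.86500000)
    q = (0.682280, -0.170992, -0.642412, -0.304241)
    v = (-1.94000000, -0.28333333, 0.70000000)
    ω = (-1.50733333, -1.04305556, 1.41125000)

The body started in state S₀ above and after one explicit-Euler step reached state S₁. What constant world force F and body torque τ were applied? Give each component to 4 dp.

rate change Δω = (-0.00733333, -0.04305556, 0.01125000)
ω₀×(Iω₀) = (-0.0280, 0.1050, 0.0450)
I·α + gyro = (-0.0500, -0.0500, 0.0900)
velocity change Δv = (-0.04000000, 0.01666667, 0.00000000)
applied force F = (-2.4000, 1.0000, 0.0000)

F = (-2.4000, 1.0000, 0.0000)
τ = (-0.0500, -0.0500, 0.0900)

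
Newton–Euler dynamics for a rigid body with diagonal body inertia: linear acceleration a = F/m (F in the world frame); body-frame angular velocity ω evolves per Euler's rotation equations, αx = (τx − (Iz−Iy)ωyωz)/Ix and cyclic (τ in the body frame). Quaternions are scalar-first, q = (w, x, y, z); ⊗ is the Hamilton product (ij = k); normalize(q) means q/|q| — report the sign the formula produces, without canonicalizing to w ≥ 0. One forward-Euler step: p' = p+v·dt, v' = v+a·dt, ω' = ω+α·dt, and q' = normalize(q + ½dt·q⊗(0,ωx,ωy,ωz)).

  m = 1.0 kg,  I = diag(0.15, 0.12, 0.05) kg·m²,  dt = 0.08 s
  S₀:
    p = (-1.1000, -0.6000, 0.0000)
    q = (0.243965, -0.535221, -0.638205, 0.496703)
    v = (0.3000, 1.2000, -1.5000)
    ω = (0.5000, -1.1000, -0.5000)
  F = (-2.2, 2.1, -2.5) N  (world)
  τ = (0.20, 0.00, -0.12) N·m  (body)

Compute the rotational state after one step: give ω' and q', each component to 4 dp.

ω' = (0.6272, -1.0833, -0.7184)
q' = (0.2362, -0.4950, -0.6488, 0.5274)

precession coupling ω×(Iω) = (-0.0385, -0.0250, 0.0165)
angular accel α = (1.5900, 0.2083, -2.7300)
ω + α·dt = (0.6272, -1.0833, -0.7184)
Hamilton product q⊗(0,ω) = (-0.1860635, 0.9874583, -0.2876205, 0.7858631)
updated quaternion q' = (0.2362, -0.4950, -0.6488, 0.5274)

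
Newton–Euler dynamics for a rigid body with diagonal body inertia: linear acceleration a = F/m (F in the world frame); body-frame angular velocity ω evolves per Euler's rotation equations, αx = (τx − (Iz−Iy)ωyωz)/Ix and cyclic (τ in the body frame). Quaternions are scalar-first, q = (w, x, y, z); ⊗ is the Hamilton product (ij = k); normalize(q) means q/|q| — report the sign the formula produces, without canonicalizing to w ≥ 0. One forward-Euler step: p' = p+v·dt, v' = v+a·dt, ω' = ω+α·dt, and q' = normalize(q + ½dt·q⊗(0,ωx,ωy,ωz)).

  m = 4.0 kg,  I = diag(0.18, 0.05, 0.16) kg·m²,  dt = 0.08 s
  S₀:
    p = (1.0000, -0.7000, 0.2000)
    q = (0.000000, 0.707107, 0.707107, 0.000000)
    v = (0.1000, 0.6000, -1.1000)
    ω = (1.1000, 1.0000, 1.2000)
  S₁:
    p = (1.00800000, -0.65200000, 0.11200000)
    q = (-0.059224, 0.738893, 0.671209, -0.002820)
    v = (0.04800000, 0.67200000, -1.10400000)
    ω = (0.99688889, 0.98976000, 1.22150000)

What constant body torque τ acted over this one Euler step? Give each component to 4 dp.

τ = (-0.1000, 0.0200, -0.1000)

rate change Δω = (-0.10311111, -0.01024000, 0.02150000)
precession coupling = (0.1320, 0.0264, -0.1430)
τ = I·(Δω/dt) + ω₀×(Iω₀) = (-0.1000, 0.0200, -0.1000)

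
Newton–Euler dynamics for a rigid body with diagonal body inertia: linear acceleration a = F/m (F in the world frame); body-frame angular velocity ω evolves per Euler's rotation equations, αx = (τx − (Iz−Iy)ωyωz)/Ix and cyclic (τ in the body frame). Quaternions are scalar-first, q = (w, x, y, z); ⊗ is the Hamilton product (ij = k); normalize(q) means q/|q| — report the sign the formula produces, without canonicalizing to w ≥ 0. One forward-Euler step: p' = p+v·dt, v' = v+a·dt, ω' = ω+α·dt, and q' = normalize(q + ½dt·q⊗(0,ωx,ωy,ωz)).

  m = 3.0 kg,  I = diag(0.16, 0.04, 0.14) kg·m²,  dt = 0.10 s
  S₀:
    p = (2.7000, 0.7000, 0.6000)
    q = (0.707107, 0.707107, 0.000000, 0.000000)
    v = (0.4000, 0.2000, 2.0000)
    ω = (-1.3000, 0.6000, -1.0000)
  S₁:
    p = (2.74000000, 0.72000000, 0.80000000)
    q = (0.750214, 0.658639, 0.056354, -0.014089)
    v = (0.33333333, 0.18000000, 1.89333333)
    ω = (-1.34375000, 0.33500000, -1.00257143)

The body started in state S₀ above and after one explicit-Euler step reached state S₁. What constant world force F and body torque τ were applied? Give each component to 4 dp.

F = (-2.0000, -0.6000, -3.2000)
τ = (-0.1300, -0.0800, 0.0900)

ω₁ − ω₀ = (-0.04375000, -0.26500000, -0.00257143)
gyro term ω₀×Iω₀ = (-0.0600, 0.0260, 0.0936)
I·α + gyro = (-0.1300, -0.0800, 0.0900)
v₁ − v₀ = (-0.06666667, -0.02000000, -0.10666667)
F = m·Δv/dt = (-2.0000, -0.6000, -3.2000)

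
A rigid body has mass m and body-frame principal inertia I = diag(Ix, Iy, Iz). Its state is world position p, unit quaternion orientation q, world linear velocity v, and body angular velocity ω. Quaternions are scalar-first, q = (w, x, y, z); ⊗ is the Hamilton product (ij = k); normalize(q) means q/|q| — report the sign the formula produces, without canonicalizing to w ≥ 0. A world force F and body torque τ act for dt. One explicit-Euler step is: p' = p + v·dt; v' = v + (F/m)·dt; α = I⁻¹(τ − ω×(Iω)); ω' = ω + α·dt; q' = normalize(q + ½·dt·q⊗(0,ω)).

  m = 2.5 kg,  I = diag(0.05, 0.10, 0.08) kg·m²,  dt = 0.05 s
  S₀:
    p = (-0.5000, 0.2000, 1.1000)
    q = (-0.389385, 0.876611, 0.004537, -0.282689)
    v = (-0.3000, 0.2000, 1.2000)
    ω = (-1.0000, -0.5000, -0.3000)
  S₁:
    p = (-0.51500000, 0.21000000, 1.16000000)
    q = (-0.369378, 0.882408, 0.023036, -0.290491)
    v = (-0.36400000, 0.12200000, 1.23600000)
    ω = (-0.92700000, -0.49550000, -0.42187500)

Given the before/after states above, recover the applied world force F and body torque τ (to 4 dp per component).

rate change Δω = (0.07300000, 0.00450000, -0.12187500)
precession coupling = (-0.0030, -0.0090, 0.0250)
I·α + gyro = (0.0700, 0.0000, -0.1700)
Δv = v₁−v₀ = (-0.06400000, -0.07800000, 0.03600000)
F = m·Δv/dt = (-3.2000, -3.9000, 1.8000)

F = (-3.2000, -3.9000, 1.8000)
τ = (0.0700, 0.0000, -0.1700)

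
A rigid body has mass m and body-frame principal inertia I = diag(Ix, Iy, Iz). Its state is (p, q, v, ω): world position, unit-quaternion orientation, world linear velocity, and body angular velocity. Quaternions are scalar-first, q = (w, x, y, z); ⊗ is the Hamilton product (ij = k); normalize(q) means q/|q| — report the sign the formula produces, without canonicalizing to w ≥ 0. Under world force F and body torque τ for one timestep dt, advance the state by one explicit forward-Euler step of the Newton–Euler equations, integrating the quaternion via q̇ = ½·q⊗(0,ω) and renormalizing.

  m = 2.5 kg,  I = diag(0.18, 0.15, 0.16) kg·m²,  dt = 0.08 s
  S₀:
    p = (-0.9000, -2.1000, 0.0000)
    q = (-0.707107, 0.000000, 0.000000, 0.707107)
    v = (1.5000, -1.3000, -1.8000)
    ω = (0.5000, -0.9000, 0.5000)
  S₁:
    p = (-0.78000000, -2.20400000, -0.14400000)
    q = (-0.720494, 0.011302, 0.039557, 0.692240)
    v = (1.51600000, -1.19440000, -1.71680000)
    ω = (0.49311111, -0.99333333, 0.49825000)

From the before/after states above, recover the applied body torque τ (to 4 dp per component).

τ = (-0.0200, -0.1700, 0.0100)

ω₁ − ω₀ = (-0.00688889, -0.09333333, -0.00175000)
I·α + gyro = (-0.0200, -0.1700, 0.0100)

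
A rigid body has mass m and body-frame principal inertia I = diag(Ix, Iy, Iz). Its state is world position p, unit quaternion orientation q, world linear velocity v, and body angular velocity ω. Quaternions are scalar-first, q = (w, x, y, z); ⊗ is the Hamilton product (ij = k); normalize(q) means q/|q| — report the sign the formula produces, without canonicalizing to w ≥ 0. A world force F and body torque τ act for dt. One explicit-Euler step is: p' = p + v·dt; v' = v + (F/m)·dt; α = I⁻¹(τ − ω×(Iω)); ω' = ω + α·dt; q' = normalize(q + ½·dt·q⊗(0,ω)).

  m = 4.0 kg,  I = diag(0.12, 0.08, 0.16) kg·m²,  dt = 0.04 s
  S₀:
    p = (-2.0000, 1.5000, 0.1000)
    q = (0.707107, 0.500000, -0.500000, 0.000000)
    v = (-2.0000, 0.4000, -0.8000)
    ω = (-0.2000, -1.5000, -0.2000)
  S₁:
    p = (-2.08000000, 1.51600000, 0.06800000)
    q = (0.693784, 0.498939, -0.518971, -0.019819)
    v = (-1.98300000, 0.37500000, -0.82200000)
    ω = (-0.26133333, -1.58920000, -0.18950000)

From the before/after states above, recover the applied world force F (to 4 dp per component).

Δv = v₁−v₀ = (0.01700000, -0.02500000, -0.02200000)
m·(v₁−v₀)/dt = (1.7000, -2.5000, -2.2000)

F = (1.7000, -2.5000, -2.2000)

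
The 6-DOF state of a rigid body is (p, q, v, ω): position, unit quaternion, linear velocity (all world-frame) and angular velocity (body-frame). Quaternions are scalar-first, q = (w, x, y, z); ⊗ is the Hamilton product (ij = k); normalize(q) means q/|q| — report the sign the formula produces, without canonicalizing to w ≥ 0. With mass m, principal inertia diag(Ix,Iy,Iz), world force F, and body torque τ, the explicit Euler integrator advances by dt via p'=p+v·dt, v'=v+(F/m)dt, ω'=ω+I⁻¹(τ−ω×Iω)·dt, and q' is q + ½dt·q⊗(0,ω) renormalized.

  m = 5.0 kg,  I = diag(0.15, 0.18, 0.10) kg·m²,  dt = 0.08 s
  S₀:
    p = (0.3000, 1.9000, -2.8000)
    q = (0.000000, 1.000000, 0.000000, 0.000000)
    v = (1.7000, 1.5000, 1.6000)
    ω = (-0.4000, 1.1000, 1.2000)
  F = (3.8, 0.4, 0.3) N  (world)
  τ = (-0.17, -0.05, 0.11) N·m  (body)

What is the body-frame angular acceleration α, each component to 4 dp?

ω×(Iω) gyroscopic = (-0.1056, -0.0240, -0.0132)
(τ − ω×Iω)/I = (-0.4293, -0.1444, 1.2320)

α = (-0.4293, -0.1444, 1.2320)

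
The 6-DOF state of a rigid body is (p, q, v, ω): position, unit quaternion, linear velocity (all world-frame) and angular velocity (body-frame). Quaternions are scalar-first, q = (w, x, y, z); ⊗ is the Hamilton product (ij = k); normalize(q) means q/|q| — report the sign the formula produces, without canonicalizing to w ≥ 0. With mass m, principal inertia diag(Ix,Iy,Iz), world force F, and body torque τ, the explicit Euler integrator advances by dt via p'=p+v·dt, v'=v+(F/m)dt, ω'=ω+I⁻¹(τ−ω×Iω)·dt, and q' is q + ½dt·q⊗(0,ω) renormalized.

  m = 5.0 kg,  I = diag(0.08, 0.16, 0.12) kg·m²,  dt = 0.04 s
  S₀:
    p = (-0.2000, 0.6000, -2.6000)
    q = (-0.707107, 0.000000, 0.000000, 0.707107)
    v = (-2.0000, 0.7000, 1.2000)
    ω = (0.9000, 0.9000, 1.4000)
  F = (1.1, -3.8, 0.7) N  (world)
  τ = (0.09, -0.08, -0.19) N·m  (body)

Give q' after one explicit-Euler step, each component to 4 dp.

Hamilton product q⊗(0,ω) = (-0.9899498, -1.2727926, 0.0000000, -0.9899498)
updated quaternion q' = (-0.7264, -0.0254, 0.0000, 0.6868)

q' = (-0.7264, -0.0254, 0.0000, 0.6868)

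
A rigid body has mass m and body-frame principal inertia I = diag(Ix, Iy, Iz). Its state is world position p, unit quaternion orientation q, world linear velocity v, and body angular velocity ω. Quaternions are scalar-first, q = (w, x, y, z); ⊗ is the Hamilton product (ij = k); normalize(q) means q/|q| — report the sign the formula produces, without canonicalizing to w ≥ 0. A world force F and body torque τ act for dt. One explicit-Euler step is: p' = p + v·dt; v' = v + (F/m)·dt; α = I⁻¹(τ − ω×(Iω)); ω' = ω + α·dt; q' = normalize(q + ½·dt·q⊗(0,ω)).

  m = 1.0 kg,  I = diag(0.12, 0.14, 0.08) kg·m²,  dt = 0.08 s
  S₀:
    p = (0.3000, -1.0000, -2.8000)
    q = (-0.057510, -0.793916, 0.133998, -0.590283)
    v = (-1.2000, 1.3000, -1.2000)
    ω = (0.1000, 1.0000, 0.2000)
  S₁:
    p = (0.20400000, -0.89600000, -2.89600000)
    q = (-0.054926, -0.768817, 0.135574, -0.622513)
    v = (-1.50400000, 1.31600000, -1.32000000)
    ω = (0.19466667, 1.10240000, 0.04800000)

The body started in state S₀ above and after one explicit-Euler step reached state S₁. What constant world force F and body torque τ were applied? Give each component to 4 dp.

F = (-3.8000, 0.2000, -1.5000)
τ = (0.1300, 0.1800, -0.1500)

Δω = ω₁−ω₀ = (0.09466667, 0.10240000, -0.15200000)
I·α + gyro = (0.1300, 0.1800, -0.1500)
v₁ − v₀ = (-0.30400000, 0.01600000, -0.12000000)
applied force F = (-3.8000, 0.2000, -1.5000)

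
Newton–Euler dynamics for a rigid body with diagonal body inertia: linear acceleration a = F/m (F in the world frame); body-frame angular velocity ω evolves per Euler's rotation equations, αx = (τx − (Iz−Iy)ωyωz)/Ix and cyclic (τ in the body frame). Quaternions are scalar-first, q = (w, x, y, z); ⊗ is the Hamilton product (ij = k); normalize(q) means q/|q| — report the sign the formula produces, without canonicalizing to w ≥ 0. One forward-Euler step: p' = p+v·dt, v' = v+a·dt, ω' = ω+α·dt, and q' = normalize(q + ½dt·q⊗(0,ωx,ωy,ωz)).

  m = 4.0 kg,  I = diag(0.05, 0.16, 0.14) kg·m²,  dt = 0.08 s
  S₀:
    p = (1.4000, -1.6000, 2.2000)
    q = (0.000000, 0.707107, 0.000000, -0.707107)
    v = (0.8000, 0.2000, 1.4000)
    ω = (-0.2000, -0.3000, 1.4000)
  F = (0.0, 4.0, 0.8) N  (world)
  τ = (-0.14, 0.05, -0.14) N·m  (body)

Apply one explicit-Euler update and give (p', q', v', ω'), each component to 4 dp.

p' = (1.4640, -1.5840, 2.3120)
q' = (0.0452, 0.6975, -0.0339, -0.7144)
v' = (0.8000, 0.2800, 1.4160)
ω' = (-0.4374, -0.2876, 1.3162)

a = F/m = (0.0000, 1.0000, 0.2000)
new position p' = (1.4640, -1.5840, 2.3120)
v + (F/m)dt = (0.8000, 0.2800, 1.4160)
angular accel α = (-2.9680, 0.1550, -1.0471)
ω' = ω + α·dt = (-0.4374, -0.2876, 1.3162)
Hamilton product q⊗(0,ω) = (1.1313712, -0.2121321, -0.8485284, -0.2121321)
updated quaternion q' = (0.0452, 0.6975, -0.0339, -0.7144)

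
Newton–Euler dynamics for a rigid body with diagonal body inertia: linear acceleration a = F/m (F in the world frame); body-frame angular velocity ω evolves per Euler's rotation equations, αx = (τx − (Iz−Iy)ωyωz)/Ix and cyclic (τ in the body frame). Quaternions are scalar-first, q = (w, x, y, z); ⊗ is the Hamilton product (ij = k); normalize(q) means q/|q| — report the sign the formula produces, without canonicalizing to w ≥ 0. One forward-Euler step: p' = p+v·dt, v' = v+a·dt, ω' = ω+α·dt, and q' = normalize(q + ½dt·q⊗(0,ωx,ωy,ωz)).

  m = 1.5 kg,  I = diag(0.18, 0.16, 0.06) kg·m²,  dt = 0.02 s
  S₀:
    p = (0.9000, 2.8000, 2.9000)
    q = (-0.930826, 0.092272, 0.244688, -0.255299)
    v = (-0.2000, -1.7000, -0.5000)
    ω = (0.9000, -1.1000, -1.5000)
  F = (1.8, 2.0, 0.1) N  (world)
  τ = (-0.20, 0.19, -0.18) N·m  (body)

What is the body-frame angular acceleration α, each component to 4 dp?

gyro term ω×Iω = (-0.1650, -0.1620, 0.0198)
(τ − ω×Iω)/I = (-0.1944, 2.2000, -3.3300)

α = (-0.1944, 2.2000, -3.3300)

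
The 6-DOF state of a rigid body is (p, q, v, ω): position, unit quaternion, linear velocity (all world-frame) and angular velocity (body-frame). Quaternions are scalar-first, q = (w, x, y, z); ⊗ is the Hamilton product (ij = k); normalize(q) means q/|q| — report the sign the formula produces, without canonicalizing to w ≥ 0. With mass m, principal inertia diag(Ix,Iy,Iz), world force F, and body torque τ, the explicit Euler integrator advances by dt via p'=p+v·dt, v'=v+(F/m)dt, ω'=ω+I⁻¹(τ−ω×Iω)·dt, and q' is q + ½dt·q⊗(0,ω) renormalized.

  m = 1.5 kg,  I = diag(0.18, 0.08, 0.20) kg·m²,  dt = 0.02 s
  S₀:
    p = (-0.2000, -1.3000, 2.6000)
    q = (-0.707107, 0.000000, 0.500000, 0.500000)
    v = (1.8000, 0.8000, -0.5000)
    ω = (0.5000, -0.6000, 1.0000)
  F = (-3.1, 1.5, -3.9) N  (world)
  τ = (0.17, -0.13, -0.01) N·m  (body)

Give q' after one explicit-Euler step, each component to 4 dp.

2q̇ = q⊗(0,ω) = (-0.2000000, 0.4464465, 0.6742642, -0.9571070)
updated quaternion q' = (-0.7090, 0.0045, 0.5067, 0.4904)

q' = (-0.7090, 0.0045, 0.5067, 0.4904)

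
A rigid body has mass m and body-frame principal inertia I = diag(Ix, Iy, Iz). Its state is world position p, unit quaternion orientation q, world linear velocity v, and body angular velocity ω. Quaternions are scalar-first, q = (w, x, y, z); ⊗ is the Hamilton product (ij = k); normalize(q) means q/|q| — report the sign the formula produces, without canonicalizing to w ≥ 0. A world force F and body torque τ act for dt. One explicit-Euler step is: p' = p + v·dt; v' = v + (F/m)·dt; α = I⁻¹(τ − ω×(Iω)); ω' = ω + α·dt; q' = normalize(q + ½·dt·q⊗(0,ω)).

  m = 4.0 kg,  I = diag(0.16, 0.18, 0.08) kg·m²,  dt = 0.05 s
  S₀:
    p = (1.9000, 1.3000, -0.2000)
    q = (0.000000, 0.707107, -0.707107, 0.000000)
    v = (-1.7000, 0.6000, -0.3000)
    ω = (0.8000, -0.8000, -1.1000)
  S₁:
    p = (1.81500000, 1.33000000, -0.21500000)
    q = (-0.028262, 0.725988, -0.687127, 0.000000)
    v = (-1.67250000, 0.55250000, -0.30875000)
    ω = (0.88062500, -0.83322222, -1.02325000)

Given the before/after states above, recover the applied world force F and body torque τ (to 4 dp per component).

Δv = v₁−v₀ = (0.02750000, -0.04750000, -0.00875000)
applied force F = (2.2000, -3.8000, -0.7000)
ω₁ − ω₀ = (0.08062500, -0.03322222, 0.07675000)
gyro term ω₀×Iω₀ = (-0.0880, -0.0704, -0.0128)
τ = I·(Δω/dt) + ω₀×(Iω₀) = (0.1700, -0.1900, 0.1100)

F = (2.2000, -3.8000, -0.7000)
τ = (0.1700, -0.1900, 0.1100)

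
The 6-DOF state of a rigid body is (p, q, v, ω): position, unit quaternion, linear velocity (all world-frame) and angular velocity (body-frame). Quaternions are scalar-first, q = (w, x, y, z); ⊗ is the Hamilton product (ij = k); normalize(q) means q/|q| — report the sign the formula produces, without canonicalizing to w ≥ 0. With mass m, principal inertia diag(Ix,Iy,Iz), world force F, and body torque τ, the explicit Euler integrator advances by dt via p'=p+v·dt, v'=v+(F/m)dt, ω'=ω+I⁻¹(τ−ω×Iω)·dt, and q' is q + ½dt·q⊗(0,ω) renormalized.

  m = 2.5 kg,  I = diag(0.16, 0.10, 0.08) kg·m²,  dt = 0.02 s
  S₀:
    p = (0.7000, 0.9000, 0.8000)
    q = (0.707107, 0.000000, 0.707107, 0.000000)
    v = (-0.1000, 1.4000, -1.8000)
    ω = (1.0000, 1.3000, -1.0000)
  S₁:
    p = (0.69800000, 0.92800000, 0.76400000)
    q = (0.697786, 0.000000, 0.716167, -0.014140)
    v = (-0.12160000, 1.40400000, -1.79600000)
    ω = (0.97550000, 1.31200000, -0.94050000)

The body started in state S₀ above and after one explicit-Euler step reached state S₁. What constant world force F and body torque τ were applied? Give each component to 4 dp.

F = (-2.7000, 0.5000, 0.5000)
τ = (-0.1700, -0.0200, 0.1600)

v₁ − v₀ = (-0.02160000, 0.00400000, 0.00400000)
applied force F = (-2.7000, 0.5000, 0.5000)
ω₁ − ω₀ = (-0.02450000, 0.01200000, 0.05950000)
applied torque τ = (-0.1700, -0.0200, 0.1600)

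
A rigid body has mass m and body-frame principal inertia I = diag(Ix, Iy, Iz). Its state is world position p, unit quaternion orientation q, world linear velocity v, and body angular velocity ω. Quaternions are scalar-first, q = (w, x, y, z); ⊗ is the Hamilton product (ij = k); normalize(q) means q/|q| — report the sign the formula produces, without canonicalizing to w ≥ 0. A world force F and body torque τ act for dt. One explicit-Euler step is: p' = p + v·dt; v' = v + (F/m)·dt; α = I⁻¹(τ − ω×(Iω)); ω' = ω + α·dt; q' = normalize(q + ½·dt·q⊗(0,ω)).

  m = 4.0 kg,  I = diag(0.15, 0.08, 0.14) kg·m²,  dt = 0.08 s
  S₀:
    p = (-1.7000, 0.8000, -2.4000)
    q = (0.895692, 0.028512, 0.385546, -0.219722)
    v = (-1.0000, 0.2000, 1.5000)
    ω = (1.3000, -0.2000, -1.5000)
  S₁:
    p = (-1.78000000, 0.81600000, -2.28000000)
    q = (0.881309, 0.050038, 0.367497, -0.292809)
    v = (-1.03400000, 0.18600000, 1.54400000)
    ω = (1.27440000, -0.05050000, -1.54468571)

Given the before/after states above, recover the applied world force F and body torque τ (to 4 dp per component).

Δv = v₁−v₀ = (-0.03400000, -0.01400000, 0.04400000)
F = m·Δv/dt = (-1.7000, -0.7000, 2.2000)
Δω = ω₁−ω₀ = (-0.02560000, 0.14950000, -0.04468571)
gyro term ω₀×Iω₀ = (0.0180, -0.0195, 0.0182)
I·α + gyro = (-0.0300, 0.1300, -0.0600)

F = (-1.7000, -0.7000, 2.2000)
τ = (-0.0300, 0.1300, -0.0600)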